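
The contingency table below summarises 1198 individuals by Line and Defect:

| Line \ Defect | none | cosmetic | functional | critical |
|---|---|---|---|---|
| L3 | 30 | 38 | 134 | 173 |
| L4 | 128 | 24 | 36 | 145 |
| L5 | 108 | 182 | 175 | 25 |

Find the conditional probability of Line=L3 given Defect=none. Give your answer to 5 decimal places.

Total with Defect=none: 30 + 128 + 108 = 266.
P(Line=L3 | Defect=none) = 30/266 = 0.11278.

0.11278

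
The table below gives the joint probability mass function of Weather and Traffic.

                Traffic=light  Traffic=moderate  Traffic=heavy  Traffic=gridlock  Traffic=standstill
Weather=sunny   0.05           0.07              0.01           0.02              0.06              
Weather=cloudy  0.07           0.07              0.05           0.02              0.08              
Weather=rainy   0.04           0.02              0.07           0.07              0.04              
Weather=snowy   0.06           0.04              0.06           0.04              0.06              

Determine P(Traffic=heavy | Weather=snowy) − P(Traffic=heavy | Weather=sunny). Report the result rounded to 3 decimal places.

0.183

P(Weather=snowy) = 0.06 + 0.04 + 0.06 + 0.04 + 0.06 = 0.26; P(Traffic=heavy | Weather=snowy) = 0.06/0.26 = 0.2308.
P(Weather=sunny) = 0.05 + 0.07 + 0.01 + 0.02 + 0.06 = 0.21; P(Traffic=heavy | Weather=sunny) = 0.01/0.21 = 0.0476.
Difference = 0.183.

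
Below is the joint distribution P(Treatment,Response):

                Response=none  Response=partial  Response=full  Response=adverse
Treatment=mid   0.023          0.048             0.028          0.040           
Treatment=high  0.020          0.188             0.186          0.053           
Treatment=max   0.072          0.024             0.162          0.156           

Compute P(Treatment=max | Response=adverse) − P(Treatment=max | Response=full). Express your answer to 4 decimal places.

P(Response=adverse) = 0.040 + 0.053 + 0.156 = 0.249; P(Treatment=max | Response=adverse) = 0.156/0.249 = 0.62651.
P(Response=full) = 0.028 + 0.186 + 0.162 = 0.376; P(Treatment=max | Response=full) = 0.162/0.376 = 0.43085.
Difference = 0.1957.

0.1957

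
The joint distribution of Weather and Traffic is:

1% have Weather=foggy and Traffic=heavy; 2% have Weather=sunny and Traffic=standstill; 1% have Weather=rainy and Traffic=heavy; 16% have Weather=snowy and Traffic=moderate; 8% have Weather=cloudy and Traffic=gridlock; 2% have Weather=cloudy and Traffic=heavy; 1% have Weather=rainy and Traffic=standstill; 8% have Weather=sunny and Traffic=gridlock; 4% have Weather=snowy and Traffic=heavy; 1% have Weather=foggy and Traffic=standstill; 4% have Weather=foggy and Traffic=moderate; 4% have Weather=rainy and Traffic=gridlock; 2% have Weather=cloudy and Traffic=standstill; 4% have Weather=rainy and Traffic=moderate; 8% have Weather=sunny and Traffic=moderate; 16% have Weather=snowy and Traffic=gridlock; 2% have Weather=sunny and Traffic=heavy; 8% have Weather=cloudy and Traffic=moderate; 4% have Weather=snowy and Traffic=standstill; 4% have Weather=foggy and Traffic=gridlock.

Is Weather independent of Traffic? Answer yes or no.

Every cell satisfies P(Weather,Traffic) = P(Weather)·P(Traffic). For instance P(Weather=cloudy) = 0.20, P(Traffic=gridlock) = 0.40, and 0.20×0.40 = 0.08 matches the joint entry. So Weather and Traffic are independent.

yes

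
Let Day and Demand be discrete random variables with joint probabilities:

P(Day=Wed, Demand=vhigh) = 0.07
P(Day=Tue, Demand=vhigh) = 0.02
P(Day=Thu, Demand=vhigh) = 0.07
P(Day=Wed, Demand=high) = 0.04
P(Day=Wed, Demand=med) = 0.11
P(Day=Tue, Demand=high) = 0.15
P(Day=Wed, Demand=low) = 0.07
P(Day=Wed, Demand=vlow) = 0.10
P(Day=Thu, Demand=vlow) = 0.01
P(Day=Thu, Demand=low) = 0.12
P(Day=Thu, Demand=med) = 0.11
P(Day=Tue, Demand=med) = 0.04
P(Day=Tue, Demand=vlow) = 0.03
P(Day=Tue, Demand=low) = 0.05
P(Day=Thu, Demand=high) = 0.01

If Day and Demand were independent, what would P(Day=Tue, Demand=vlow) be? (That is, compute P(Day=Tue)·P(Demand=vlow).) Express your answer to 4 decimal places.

P(Day=Tue) = 0.03 + 0.05 + 0.04 + 0.15 + 0.02 = 0.29.
P(Demand=vlow) = 0.03 + 0.10 + 0.01 = 0.14.
Product: 0.29 × 0.14 = 0.0406.

0.0406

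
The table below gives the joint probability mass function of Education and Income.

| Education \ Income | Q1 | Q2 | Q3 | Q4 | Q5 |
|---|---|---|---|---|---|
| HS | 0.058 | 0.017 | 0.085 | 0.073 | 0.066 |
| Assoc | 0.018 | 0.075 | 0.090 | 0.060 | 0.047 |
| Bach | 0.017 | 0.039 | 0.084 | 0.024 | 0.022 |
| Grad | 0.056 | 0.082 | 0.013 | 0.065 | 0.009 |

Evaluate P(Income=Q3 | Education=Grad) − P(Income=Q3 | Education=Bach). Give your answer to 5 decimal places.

-0.39384

P(Education=Grad) = 0.056 + 0.082 + 0.013 + 0.065 + 0.009 = 0.225; P(Income=Q3 | Education=Grad) = 0.013/0.225 = 0.057778.
P(Education=Bach) = 0.017 + 0.039 + 0.084 + 0.024 + 0.022 = 0.186; P(Income=Q3 | Education=Bach) = 0.084/0.186 = 0.451613.
Difference = -0.39384.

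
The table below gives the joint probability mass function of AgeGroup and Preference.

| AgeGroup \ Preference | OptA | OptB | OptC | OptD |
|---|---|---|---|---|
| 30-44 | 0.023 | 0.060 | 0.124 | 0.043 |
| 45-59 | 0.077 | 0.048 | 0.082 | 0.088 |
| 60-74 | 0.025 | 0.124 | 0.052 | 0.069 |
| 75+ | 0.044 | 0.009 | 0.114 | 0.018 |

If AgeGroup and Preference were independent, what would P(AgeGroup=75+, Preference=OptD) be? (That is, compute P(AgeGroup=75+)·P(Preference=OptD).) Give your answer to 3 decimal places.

0.040

P(AgeGroup=75+) = 0.044 + 0.009 + 0.114 + 0.018 = 0.185.
P(Preference=OptD) = 0.043 + 0.088 + 0.069 + 0.018 = 0.218.
Product: 0.185 × 0.218 = 0.040.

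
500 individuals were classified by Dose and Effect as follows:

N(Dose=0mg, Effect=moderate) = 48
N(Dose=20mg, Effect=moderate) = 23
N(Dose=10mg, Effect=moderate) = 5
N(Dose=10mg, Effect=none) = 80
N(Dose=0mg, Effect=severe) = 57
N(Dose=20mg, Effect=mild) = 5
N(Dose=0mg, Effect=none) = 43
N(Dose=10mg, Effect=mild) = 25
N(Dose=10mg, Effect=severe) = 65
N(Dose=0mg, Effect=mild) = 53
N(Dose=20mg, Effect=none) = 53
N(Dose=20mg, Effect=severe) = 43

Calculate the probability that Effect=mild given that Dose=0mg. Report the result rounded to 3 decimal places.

Total with Dose=0mg: 43 + 53 + 48 + 57 = 201.
P(Effect=mild | Dose=0mg) = 53/201 = 0.264.

0.264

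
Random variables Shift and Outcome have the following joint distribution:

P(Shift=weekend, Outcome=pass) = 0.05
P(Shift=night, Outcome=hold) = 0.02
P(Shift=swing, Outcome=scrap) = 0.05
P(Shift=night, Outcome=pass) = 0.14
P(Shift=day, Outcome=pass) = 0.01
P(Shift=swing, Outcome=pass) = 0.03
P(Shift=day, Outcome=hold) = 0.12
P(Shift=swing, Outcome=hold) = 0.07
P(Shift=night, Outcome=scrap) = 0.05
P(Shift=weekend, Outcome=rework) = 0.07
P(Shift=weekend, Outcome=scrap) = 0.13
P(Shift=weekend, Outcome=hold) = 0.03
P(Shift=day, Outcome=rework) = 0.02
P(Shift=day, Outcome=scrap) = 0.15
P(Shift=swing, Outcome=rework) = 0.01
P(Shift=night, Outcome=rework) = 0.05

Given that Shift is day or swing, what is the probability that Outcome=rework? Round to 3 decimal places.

P(Shift=day) = 0.01 + 0.02 + 0.15 + 0.12 = 0.30.
P(Shift=swing) = 0.03 + 0.01 + 0.05 + 0.07 = 0.16.
P(Shift ∈ {day, swing}) = 0.30 + 0.16 = 0.46; P(Outcome=rework, Shift ∈ {day, swing}) = 0.02 + 0.01 = 0.03.
P(Outcome=rework | Shift ∈ {day, swing}) = 0.03/0.46 = 0.065.

0.065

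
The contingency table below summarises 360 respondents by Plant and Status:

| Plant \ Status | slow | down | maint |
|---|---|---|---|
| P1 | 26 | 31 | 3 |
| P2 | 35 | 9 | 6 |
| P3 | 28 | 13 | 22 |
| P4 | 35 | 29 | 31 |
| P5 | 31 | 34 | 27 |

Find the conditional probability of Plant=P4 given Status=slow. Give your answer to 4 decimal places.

Total with Status=slow: 26 + 35 + 28 + 35 + 31 = 155.
P(Plant=P4 | Status=slow) = 35/155 = 0.2258.

0.2258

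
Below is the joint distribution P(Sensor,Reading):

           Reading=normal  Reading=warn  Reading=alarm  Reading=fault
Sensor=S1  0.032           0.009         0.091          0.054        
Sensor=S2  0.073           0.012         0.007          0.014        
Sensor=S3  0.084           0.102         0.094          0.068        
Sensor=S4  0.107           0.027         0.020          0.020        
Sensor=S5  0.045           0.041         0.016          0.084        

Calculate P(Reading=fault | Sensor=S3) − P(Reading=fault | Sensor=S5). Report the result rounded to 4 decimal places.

-0.2562

P(Sensor=S3) = 0.084 + 0.102 + 0.094 + 0.068 = 0.348; P(Reading=fault | Sensor=S3) = 0.068/0.348 = 0.19540.
P(Sensor=S5) = 0.045 + 0.041 + 0.016 + 0.084 = 0.186; P(Reading=fault | Sensor=S5) = 0.084/0.186 = 0.45161.
Difference = -0.2562.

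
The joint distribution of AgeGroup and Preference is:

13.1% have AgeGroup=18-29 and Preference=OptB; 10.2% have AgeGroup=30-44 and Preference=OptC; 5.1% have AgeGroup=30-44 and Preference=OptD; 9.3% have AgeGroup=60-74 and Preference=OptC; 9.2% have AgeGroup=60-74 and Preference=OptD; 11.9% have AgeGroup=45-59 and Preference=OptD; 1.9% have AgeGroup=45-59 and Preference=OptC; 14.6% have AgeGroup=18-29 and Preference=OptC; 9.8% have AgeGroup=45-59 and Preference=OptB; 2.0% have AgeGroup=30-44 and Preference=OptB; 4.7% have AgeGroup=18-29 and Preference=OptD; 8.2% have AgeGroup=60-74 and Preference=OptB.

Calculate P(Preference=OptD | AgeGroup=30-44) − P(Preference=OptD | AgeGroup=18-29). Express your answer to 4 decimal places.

P(AgeGroup=30-44) = 0.020 + 0.102 + 0.051 = 0.173; P(Preference=OptD | AgeGroup=30-44) = 0.051/0.173 = 0.29480.
P(AgeGroup=18-29) = 0.131 + 0.146 + 0.047 = 0.324; P(Preference=OptD | AgeGroup=18-29) = 0.047/0.324 = 0.14506.
Difference = 0.1497.

0.1497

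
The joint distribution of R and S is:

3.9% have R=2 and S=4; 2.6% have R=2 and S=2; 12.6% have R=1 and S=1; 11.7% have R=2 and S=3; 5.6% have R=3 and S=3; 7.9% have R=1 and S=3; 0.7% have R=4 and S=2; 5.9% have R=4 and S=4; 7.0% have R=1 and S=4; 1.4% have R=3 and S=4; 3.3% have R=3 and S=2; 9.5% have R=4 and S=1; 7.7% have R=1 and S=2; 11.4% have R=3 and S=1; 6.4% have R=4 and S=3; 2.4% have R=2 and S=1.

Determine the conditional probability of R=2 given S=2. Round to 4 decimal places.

0.1818

P(S=2) = 0.077 + 0.026 + 0.033 + 0.007 = 0.143.
P(R=2 | S=2) = 0.026/0.143 = 0.1818.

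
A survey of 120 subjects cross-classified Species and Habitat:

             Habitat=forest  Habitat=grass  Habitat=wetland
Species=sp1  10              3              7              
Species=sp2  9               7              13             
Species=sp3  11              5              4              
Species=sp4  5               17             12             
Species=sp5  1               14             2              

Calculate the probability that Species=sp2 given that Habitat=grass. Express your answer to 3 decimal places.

Total with Habitat=grass: 3 + 7 + 5 + 17 + 14 = 46.
P(Species=sp2 | Habitat=grass) = 7/46 = 0.152.

0.152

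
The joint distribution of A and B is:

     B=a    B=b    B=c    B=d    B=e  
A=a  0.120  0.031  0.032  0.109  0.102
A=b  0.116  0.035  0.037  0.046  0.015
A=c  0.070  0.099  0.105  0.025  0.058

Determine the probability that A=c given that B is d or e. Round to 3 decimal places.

P(B=d) = 0.109 + 0.046 + 0.025 = 0.180.
P(B=e) = 0.102 + 0.015 + 0.058 = 0.175.
P(B ∈ {d, e}) = 0.180 + 0.175 = 0.355; P(A=c, B ∈ {d, e}) = 0.025 + 0.058 = 0.083.
P(A=c | B ∈ {d, e}) = 0.083/0.355 = 0.234.

0.234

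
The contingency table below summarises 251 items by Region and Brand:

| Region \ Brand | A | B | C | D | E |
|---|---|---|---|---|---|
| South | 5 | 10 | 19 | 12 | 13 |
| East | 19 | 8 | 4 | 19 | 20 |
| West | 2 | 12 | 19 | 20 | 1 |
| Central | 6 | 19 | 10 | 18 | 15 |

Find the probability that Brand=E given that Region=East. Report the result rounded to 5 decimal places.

Total with Region=East: 19 + 8 + 4 + 19 + 20 = 70.
P(Brand=E | Region=East) = 20/70 = 0.28571.

0.28571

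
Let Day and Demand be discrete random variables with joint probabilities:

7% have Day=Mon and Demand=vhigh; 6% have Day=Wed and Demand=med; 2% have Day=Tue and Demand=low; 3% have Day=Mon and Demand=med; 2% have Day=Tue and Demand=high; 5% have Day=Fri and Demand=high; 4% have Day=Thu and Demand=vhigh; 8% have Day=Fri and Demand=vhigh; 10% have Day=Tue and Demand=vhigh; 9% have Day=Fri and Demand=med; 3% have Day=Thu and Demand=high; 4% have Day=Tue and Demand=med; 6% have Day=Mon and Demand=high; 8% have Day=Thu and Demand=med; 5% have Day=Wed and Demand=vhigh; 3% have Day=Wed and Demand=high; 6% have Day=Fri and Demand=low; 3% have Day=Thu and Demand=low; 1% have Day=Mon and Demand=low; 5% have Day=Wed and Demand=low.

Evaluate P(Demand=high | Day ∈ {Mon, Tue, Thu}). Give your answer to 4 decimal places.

P(Day=Mon) = 0.01 + 0.03 + 0.06 + 0.07 = 0.17.
P(Day=Tue) = 0.02 + 0.04 + 0.02 + 0.10 = 0.18.
P(Day=Thu) = 0.03 + 0.08 + 0.03 + 0.04 = 0.18.
P(Day ∈ {Mon, Tue, Thu}) = 0.17 + 0.18 + 0.18 = 0.53; P(Demand=high, Day ∈ {Mon, Tue, Thu}) = 0.06 + 0.02 + 0.03 = 0.11.
P(Demand=high | Day ∈ {Mon, Tue, Thu}) = 0.11/0.53 = 0.2075.

0.2075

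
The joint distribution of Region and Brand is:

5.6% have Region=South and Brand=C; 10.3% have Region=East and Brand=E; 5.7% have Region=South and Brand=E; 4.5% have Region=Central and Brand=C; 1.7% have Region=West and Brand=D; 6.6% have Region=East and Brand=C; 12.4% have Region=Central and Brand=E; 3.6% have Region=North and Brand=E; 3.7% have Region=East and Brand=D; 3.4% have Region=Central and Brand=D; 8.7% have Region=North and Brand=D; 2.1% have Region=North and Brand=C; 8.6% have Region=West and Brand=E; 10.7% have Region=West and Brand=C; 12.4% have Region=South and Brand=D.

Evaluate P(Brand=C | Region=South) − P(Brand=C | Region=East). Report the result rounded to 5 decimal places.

-0.08410

P(Region=South) = 0.056 + 0.124 + 0.057 = 0.237; P(Brand=C | Region=South) = 0.056/0.237 = 0.236287.
P(Region=East) = 0.066 + 0.037 + 0.103 = 0.206; P(Brand=C | Region=East) = 0.066/0.206 = 0.320388.
Difference = -0.08410.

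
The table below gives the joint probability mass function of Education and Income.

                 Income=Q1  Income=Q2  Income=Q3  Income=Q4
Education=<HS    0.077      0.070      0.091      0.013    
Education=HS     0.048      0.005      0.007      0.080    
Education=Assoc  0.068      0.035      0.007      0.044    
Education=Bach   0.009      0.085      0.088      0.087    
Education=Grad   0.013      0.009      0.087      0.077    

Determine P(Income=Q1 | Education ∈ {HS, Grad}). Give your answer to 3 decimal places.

P(Education=HS) = 0.048 + 0.005 + 0.007 + 0.080 = 0.140.
P(Education=Grad) = 0.013 + 0.009 + 0.087 + 0.077 = 0.186.
P(Education ∈ {HS, Grad}) = 0.140 + 0.186 = 0.326; P(Income=Q1, Education ∈ {HS, Grad}) = 0.048 + 0.013 = 0.061.
P(Income=Q1 | Education ∈ {HS, Grad}) = 0.061/0.326 = 0.187.

0.187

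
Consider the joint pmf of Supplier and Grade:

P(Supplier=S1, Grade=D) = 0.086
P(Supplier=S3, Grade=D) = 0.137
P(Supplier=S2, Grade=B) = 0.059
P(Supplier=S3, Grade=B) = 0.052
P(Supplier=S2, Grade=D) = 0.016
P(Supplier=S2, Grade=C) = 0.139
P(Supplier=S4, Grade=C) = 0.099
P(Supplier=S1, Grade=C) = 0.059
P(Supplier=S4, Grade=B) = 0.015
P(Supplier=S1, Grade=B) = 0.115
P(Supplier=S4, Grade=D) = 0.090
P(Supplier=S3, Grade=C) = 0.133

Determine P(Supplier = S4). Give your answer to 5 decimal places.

P(Supplier=S4) = 0.015 + 0.099 + 0.090 = 0.204.

0.20400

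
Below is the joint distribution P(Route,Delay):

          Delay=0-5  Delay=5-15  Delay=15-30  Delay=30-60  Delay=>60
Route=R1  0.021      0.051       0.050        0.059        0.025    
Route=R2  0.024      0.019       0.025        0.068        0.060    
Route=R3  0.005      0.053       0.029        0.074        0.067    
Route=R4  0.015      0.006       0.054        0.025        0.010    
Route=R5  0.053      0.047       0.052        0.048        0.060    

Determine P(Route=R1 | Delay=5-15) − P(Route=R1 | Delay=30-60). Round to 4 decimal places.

P(Delay=5-15) = 0.051 + 0.019 + 0.053 + 0.006 + 0.047 = 0.176; P(Route=R1 | Delay=5-15) = 0.051/0.176 = 0.28977.
P(Delay=30-60) = 0.059 + 0.068 + 0.074 + 0.025 + 0.048 = 0.274; P(Route=R1 | Delay=30-60) = 0.059/0.274 = 0.21533.
Difference = 0.0744.

0.0744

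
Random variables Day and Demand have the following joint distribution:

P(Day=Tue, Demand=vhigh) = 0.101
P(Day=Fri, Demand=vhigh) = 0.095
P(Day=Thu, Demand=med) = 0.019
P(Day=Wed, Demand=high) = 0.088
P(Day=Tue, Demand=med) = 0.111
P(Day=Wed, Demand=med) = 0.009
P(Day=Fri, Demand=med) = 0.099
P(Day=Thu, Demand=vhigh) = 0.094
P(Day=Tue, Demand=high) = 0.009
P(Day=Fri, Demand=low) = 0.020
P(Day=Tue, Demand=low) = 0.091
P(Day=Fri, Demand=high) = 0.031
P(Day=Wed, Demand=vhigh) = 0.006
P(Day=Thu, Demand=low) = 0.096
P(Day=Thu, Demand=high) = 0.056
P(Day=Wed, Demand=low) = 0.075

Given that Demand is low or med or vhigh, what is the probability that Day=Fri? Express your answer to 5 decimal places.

0.26225

P(Demand=low) = 0.091 + 0.075 + 0.096 + 0.020 = 0.282.
P(Demand=med) = 0.111 + 0.009 + 0.019 + 0.099 = 0.238.
P(Demand=vhigh) = 0.101 + 0.006 + 0.094 + 0.095 = 0.296.
P(Demand ∈ {low, med, vhigh}) = 0.282 + 0.238 + 0.296 = 0.816; P(Day=Fri, Demand ∈ {low, med, vhigh}) = 0.020 + 0.099 + 0.095 = 0.214.
P(Day=Fri | Demand ∈ {low, med, vhigh}) = 0.214/0.816 = 0.26225.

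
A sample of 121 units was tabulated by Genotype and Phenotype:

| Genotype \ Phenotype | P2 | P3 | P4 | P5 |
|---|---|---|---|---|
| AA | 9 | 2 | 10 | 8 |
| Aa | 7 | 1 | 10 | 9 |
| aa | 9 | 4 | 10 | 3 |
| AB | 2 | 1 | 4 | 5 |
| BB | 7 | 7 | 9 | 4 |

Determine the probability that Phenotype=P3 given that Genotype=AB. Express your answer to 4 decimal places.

0.0833

Total with Genotype=AB: 2 + 1 + 4 + 5 = 12.
P(Phenotype=P3 | Genotype=AB) = 1/12 = 0.0833.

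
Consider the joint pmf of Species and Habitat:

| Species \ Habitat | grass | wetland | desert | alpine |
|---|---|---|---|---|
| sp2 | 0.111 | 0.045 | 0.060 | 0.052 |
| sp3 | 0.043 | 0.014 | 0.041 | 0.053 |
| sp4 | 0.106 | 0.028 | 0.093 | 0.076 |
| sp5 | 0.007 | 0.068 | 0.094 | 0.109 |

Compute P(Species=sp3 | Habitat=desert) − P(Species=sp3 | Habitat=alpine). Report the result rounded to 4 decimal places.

-0.0404

P(Habitat=desert) = 0.060 + 0.041 + 0.093 + 0.094 = 0.288; P(Species=sp3 | Habitat=desert) = 0.041/0.288 = 0.14236.
P(Habitat=alpine) = 0.052 + 0.053 + 0.076 + 0.109 = 0.290; P(Species=sp3 | Habitat=alpine) = 0.053/0.290 = 0.18276.
Difference = -0.0404.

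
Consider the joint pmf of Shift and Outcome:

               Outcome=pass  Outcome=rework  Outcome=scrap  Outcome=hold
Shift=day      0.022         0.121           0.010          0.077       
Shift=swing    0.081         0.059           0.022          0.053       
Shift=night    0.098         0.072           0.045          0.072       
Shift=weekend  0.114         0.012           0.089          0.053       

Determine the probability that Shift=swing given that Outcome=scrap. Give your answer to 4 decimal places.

P(Outcome=scrap) = 0.010 + 0.022 + 0.045 + 0.089 = 0.166.
P(Shift=swing | Outcome=scrap) = 0.022/0.166 = 0.1325.

0.1325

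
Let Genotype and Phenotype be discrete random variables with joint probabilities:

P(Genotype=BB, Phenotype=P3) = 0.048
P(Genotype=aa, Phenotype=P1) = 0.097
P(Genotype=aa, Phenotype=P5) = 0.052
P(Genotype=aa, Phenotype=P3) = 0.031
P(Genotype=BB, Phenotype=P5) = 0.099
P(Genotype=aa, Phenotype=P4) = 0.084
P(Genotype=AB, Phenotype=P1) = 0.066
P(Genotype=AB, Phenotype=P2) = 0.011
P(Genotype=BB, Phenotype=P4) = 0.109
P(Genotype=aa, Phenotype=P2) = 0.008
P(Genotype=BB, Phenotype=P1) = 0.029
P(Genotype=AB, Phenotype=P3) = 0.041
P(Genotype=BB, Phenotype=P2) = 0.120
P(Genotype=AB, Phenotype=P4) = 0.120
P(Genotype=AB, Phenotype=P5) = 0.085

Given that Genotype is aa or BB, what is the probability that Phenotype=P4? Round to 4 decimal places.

0.2851

P(Genotype=aa) = 0.097 + 0.008 + 0.031 + 0.084 + 0.052 = 0.272.
P(Genotype=BB) = 0.029 + 0.120 + 0.048 + 0.109 + 0.099 = 0.405.
P(Genotype ∈ {aa, BB}) = 0.272 + 0.405 = 0.677; P(Phenotype=P4, Genotype ∈ {aa, BB}) = 0.084 + 0.109 = 0.193.
P(Phenotype=P4 | Genotype ∈ {aa, BB}) = 0.193/0.677 = 0.2851.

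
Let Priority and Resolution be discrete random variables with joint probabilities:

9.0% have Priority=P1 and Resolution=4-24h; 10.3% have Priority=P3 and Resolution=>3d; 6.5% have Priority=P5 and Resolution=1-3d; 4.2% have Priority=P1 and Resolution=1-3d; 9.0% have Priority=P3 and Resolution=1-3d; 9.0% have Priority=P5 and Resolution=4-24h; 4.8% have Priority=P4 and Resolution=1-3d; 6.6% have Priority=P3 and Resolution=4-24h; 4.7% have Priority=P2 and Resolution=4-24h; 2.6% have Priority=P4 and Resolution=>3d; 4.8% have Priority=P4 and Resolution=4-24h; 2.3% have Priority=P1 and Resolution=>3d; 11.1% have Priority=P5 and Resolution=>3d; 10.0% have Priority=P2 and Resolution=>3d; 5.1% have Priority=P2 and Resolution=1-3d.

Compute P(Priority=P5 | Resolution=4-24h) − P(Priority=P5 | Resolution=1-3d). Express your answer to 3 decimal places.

0.044

P(Resolution=4-24h) = 0.090 + 0.047 + 0.066 + 0.048 + 0.090 = 0.341; P(Priority=P5 | Resolution=4-24h) = 0.090/0.341 = 0.2639.
P(Resolution=1-3d) = 0.042 + 0.051 + 0.090 + 0.048 + 0.065 = 0.296; P(Priority=P5 | Resolution=1-3d) = 0.065/0.296 = 0.2196.
Difference = 0.044.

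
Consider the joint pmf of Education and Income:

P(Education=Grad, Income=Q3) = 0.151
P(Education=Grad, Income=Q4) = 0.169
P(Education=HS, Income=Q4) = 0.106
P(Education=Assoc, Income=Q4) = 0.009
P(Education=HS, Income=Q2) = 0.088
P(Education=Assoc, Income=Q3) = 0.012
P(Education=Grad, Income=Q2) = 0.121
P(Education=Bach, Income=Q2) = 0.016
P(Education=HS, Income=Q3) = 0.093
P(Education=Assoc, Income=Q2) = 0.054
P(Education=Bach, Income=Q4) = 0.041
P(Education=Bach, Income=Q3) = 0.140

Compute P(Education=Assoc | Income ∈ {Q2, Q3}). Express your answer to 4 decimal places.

P(Income=Q2) = 0.088 + 0.054 + 0.016 + 0.121 = 0.279.
P(Income=Q3) = 0.093 + 0.012 + 0.140 + 0.151 = 0.396.
P(Income ∈ {Q2, Q3}) = 0.279 + 0.396 = 0.675; P(Education=Assoc, Income ∈ {Q2, Q3}) = 0.054 + 0.012 = 0.066.
P(Education=Assoc | Income ∈ {Q2, Q3}) = 0.066/0.675 = 0.0978.

0.0978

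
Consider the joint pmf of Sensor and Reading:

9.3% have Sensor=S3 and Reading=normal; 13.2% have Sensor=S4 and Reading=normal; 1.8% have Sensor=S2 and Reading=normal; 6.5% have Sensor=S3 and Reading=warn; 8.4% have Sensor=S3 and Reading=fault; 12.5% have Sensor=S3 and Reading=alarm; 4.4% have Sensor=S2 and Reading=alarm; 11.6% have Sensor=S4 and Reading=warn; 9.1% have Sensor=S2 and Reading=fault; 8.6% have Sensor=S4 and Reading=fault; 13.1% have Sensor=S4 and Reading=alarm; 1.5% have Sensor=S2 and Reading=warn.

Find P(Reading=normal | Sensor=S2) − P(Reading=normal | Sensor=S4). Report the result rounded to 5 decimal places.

-0.17673

P(Sensor=S2) = 0.018 + 0.015 + 0.044 + 0.091 = 0.168; P(Reading=normal | Sensor=S2) = 0.018/0.168 = 0.107143.
P(Sensor=S4) = 0.132 + 0.116 + 0.131 + 0.086 = 0.465; P(Reading=normal | Sensor=S4) = 0.132/0.465 = 0.283871.
Difference = -0.17673.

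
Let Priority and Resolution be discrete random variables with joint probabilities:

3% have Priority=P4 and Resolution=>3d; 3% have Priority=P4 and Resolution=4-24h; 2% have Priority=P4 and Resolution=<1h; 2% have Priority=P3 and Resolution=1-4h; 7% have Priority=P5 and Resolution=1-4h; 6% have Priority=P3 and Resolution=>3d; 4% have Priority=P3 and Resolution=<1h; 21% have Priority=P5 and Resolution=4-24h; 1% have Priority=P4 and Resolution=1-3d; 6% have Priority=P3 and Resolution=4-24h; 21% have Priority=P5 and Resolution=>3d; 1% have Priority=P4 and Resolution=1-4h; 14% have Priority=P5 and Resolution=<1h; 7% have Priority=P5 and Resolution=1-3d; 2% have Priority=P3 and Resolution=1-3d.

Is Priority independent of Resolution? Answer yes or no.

Every cell satisfies P(Priority,Resolution) = P(Priority)·P(Resolution). For instance P(Priority=P4) = 0.10, P(Resolution=>3d) = 0.30, and 0.10×0.30 = 0.03 matches the joint entry. So Priority and Resolution are independent.

yes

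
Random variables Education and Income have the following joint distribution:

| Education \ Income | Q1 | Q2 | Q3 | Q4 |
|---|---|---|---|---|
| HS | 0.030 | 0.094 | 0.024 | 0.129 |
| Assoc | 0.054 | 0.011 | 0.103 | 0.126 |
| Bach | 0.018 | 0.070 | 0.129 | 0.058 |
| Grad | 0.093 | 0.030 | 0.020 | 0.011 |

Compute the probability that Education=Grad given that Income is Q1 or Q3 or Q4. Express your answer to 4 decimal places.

0.1560

P(Income=Q1) = 0.030 + 0.054 + 0.018 + 0.093 = 0.195.
P(Income=Q3) = 0.024 + 0.103 + 0.129 + 0.020 = 0.276.
P(Income=Q4) = 0.129 + 0.126 + 0.058 + 0.011 = 0.324.
P(Income ∈ {Q1, Q3, Q4}) = 0.195 + 0.276 + 0.324 = 0.795; P(Education=Grad, Income ∈ {Q1, Q3, Q4}) = 0.093 + 0.020 + 0.011 = 0.124.
P(Education=Grad | Income ∈ {Q1, Q3, Q4}) = 0.124/0.795 = 0.1560.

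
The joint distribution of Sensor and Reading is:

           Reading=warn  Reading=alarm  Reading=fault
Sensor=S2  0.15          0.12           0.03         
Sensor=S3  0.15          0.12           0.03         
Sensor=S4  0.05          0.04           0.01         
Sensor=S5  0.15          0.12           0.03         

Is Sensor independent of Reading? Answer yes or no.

yes

Every cell satisfies P(Sensor,Reading) = P(Sensor)·P(Reading). For instance P(Sensor=S2) = 0.30, P(Reading=warn) = 0.50, and 0.30×0.50 = 0.15 matches the joint entry. So Sensor and Reading are independent.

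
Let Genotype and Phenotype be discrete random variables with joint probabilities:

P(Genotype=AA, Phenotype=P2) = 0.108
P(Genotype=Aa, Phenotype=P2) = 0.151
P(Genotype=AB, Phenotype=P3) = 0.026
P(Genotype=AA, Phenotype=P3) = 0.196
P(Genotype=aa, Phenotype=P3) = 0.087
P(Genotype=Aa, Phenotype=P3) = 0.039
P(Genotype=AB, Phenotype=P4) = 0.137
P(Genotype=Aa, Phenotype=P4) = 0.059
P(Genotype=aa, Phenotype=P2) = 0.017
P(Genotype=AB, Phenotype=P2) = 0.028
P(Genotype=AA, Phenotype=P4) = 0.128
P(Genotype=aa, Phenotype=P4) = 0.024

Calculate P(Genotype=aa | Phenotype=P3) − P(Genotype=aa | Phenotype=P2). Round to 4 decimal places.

P(Phenotype=P3) = 0.196 + 0.039 + 0.087 + 0.026 = 0.348; P(Genotype=aa | Phenotype=P3) = 0.087/0.348 = 0.25000.
P(Phenotype=P2) = 0.108 + 0.151 + 0.017 + 0.028 = 0.304; P(Genotype=aa | Phenotype=P2) = 0.017/0.304 = 0.05592.
Difference = 0.1941.

0.1941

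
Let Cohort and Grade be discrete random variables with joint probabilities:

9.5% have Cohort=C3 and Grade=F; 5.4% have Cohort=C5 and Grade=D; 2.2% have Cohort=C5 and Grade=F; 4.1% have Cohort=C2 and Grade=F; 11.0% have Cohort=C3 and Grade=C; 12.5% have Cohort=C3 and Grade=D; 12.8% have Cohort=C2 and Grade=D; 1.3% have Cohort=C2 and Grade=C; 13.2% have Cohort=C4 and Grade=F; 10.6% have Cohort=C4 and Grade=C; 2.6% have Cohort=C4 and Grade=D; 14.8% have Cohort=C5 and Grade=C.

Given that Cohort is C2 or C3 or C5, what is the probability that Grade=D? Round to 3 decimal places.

P(Cohort=C2) = 0.013 + 0.128 + 0.041 = 0.182.
P(Cohort=C3) = 0.110 + 0.125 + 0.095 = 0.330.
P(Cohort=C5) = 0.148 + 0.054 + 0.022 = 0.224.
P(Cohort ∈ {C2, C3, C5}) = 0.182 + 0.330 + 0.224 = 0.736; P(Grade=D, Cohort ∈ {C2, C3, C5}) = 0.128 + 0.125 + 0.054 = 0.307.
P(Grade=D | Cohort ∈ {C2, C3, C5}) = 0.307/0.736 = 0.417.

0.417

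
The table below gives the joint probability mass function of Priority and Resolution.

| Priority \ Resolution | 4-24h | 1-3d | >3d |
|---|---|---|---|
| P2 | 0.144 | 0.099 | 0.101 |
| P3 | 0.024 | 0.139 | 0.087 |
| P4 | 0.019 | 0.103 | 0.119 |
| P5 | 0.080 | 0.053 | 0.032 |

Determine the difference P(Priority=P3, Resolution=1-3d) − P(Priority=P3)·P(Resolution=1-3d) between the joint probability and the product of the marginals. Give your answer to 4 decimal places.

0.0405

P(Priority=P3) = 0.024 + 0.139 + 0.087 = 0.250.
P(Resolution=1-3d) = 0.099 + 0.139 + 0.103 + 0.053 = 0.394.
P(Priority=P3, Resolution=1-3d) − P(Priority=P3)P(Resolution=1-3d) = 0.139 − 0.250×0.394 = 0.0405.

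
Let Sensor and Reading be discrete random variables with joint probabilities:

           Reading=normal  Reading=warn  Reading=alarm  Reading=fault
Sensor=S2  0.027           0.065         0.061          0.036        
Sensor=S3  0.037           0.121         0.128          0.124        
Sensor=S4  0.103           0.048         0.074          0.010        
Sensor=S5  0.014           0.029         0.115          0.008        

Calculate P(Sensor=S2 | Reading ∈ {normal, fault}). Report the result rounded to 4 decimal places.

0.1755

P(Reading=normal) = 0.027 + 0.037 + 0.103 + 0.014 = 0.181.
P(Reading=fault) = 0.036 + 0.124 + 0.010 + 0.008 = 0.178.
P(Reading ∈ {normal, fault}) = 0.181 + 0.178 = 0.359; P(Sensor=S2, Reading ∈ {normal, fault}) = 0.027 + 0.036 = 0.063.
P(Sensor=S2 | Reading ∈ {normal, fault}) = 0.063/0.359 = 0.1755.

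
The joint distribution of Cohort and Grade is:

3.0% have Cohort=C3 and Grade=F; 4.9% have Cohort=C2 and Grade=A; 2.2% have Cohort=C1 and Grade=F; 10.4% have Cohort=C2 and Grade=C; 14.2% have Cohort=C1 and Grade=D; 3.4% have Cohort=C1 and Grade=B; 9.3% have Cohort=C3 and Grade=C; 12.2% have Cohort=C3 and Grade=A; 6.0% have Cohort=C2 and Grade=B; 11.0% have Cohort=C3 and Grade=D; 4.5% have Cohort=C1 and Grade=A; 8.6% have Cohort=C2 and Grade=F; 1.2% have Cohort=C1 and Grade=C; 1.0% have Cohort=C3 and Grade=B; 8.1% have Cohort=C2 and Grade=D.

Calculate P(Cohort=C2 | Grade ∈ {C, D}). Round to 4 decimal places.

P(Grade=C) = 0.012 + 0.104 + 0.093 = 0.209.
P(Grade=D) = 0.142 + 0.081 + 0.110 = 0.333.
P(Grade ∈ {C, D}) = 0.209 + 0.333 = 0.542; P(Cohort=C2, Grade ∈ {C, D}) = 0.104 + 0.081 = 0.185.
P(Cohort=C2 | Grade ∈ {C, D}) = 0.185/0.542 = 0.3413.

0.3413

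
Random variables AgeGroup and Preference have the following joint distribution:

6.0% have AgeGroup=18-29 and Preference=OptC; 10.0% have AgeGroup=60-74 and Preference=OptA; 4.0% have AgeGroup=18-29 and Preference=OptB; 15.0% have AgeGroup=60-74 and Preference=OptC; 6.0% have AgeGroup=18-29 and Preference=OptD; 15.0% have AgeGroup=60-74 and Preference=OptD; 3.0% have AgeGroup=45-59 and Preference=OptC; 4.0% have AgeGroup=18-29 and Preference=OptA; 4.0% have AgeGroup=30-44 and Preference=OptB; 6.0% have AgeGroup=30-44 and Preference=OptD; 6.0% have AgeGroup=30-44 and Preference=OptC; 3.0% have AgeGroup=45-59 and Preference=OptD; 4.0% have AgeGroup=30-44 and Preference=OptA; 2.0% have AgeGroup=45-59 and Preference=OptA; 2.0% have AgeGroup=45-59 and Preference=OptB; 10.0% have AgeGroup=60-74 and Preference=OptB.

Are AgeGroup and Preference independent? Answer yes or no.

yes

Every cell satisfies P(AgeGroup,Preference) = P(AgeGroup)·P(Preference). For instance P(AgeGroup=18-29) = 0.200, P(Preference=OptD) = 0.300, and 0.200×0.300 = 0.060 matches the joint entry. So AgeGroup and Preference are independent.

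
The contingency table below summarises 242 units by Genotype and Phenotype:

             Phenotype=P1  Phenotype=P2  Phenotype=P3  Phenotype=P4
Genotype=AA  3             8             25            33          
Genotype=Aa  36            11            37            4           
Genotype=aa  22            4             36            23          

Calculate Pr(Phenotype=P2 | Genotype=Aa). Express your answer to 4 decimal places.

0.1250

Total with Genotype=Aa: 36 + 11 + 37 + 4 = 88.
P(Phenotype=P2 | Genotype=Aa) = 11/88 = 0.1250.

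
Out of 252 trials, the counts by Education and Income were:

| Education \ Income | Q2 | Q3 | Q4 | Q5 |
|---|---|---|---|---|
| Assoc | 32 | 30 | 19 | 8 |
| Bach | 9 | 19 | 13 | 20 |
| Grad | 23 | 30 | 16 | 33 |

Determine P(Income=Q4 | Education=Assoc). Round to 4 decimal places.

Total with Education=Assoc: 32 + 30 + 19 + 8 = 89.
P(Income=Q4 | Education=Assoc) = 19/89 = 0.2135.

0.2135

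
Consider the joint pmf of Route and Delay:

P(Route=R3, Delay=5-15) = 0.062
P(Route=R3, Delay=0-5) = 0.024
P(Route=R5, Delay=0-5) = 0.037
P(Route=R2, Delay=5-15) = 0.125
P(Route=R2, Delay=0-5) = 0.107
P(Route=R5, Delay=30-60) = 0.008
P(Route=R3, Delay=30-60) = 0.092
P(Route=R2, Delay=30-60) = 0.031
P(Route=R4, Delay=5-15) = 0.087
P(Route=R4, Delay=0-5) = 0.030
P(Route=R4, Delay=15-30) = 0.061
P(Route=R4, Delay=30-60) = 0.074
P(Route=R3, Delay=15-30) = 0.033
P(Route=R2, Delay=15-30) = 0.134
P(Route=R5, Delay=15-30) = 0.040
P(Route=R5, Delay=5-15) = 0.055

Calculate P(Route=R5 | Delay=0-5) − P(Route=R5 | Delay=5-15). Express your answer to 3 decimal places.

P(Delay=0-5) = 0.107 + 0.024 + 0.030 + 0.037 = 0.198; P(Route=R5 | Delay=0-5) = 0.037/0.198 = 0.1869.
P(Delay=5-15) = 0.125 + 0.062 + 0.087 + 0.055 = 0.329; P(Route=R5 | Delay=5-15) = 0.055/0.329 = 0.1672.
Difference = 0.020.

0.020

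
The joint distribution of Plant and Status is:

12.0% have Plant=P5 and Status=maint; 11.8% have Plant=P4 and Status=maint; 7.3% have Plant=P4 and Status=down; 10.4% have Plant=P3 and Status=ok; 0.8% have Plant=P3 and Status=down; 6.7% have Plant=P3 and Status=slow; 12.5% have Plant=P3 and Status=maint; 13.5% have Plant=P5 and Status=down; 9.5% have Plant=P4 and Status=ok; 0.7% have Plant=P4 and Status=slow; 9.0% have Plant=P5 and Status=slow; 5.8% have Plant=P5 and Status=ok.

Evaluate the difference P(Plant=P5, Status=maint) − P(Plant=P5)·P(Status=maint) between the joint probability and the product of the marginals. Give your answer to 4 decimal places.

P(Plant=P5) = 0.058 + 0.090 + 0.135 + 0.120 = 0.403.
P(Status=maint) = 0.125 + 0.118 + 0.120 = 0.363.
P(Plant=P5, Status=maint) − P(Plant=P5)P(Status=maint) = 0.120 − 0.403×0.363 = -0.0263.

-0.0263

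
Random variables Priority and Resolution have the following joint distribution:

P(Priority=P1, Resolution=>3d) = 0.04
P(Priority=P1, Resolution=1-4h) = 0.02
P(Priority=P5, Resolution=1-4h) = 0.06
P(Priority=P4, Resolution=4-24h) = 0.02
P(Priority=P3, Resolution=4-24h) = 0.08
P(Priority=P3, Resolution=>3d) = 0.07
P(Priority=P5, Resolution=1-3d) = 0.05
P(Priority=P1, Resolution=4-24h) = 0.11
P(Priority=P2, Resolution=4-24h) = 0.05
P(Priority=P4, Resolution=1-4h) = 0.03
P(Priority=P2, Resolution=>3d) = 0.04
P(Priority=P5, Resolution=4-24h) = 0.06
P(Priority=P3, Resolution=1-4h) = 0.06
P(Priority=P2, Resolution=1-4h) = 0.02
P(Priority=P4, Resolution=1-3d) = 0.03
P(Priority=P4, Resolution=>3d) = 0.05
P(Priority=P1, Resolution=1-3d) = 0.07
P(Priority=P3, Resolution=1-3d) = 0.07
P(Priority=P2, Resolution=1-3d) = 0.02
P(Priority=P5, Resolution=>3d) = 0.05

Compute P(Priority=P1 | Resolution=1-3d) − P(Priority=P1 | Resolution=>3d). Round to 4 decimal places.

P(Resolution=1-3d) = 0.07 + 0.02 + 0.07 + 0.03 + 0.05 = 0.24; P(Priority=P1 | Resolution=1-3d) = 0.07/0.24 = 0.29167.
P(Resolution=>3d) = 0.04 + 0.04 + 0.07 + 0.05 + 0.05 = 0.25; P(Priority=P1 | Resolution=>3d) = 0.04/0.25 = 0.16000.
Difference = 0.1317.

0.1317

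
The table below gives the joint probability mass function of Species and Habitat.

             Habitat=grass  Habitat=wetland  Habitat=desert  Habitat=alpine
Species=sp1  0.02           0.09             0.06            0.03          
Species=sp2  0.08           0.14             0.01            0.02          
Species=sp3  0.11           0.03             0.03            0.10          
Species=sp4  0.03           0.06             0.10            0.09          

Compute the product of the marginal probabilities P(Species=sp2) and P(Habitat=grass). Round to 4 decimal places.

0.0600

P(Species=sp2) = 0.08 + 0.14 + 0.01 + 0.02 = 0.25.
P(Habitat=grass) = 0.02 + 0.08 + 0.11 + 0.03 = 0.24.
Product: 0.25 × 0.24 = 0.0600.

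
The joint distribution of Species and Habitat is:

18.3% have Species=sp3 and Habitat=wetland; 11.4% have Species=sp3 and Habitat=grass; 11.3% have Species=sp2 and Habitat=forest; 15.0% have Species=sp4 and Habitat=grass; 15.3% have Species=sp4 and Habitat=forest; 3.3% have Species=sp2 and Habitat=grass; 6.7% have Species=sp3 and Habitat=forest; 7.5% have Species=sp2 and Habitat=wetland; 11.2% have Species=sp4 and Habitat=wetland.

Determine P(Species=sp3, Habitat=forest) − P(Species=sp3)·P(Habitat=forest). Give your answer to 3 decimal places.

P(Species=sp3) = 0.067 + 0.114 + 0.183 = 0.364.
P(Habitat=forest) = 0.113 + 0.067 + 0.153 = 0.333.
P(Species=sp3, Habitat=forest) − P(Species=sp3)P(Habitat=forest) = 0.067 − 0.364×0.333 = -0.054.

-0.054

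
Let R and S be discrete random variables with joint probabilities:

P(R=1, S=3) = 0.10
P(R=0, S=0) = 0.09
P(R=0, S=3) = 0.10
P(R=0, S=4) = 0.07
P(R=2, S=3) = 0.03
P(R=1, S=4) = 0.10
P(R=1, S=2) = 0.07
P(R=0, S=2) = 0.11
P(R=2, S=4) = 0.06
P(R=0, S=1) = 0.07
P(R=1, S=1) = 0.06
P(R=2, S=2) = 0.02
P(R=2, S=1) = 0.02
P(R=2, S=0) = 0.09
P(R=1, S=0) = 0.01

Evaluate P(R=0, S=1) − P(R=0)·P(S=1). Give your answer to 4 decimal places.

P(R=0) = 0.09 + 0.07 + 0.11 + 0.10 + 0.07 = 0.44.
P(S=1) = 0.07 + 0.06 + 0.02 = 0.15.
P(R=0, S=1) − P(R=0)P(S=1) = 0.07 − 0.44×0.15 = 0.0040.

0.0040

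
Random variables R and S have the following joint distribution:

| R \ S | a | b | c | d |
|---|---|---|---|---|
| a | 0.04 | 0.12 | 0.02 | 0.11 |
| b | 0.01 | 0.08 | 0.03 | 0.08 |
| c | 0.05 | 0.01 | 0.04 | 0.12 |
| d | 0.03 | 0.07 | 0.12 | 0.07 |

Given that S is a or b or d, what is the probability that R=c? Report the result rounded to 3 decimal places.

P(S=a) = 0.04 + 0.01 + 0.05 + 0.03 = 0.13.
P(S=b) = 0.12 + 0.08 + 0.01 + 0.07 = 0.28.
P(S=d) = 0.11 + 0.08 + 0.12 + 0.07 = 0.38.
P(S ∈ {a, b, d}) = 0.13 + 0.28 + 0.38 = 0.79; P(R=c, S ∈ {a, b, d}) = 0.05 + 0.01 + 0.12 = 0.18.
P(R=c | S ∈ {a, b, d}) = 0.18/0.79 = 0.228.

0.228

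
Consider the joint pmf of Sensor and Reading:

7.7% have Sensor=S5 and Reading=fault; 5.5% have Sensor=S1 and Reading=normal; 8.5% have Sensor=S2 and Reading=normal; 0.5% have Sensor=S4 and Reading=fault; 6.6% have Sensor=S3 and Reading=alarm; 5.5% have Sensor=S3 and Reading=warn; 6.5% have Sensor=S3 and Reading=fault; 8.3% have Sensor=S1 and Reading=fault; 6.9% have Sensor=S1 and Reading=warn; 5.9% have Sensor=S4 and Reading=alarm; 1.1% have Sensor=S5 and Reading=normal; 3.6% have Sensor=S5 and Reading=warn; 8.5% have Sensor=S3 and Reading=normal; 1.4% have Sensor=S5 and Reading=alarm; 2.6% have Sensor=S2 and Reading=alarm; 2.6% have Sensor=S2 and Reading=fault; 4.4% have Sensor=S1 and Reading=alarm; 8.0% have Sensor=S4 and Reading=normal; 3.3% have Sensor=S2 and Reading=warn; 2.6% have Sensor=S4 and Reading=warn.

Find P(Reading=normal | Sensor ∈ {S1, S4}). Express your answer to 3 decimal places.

P(Sensor=S1) = 0.055 + 0.069 + 0.044 + 0.083 = 0.251.
P(Sensor=S4) = 0.080 + 0.026 + 0.059 + 0.005 = 0.170.
P(Sensor ∈ {S1, S4}) = 0.251 + 0.170 = 0.421; P(Reading=normal, Sensor ∈ {S1, S4}) = 0.055 + 0.080 = 0.135.
P(Reading=normal | Sensor ∈ {S1, S4}) = 0.135/0.421 = 0.321.

0.321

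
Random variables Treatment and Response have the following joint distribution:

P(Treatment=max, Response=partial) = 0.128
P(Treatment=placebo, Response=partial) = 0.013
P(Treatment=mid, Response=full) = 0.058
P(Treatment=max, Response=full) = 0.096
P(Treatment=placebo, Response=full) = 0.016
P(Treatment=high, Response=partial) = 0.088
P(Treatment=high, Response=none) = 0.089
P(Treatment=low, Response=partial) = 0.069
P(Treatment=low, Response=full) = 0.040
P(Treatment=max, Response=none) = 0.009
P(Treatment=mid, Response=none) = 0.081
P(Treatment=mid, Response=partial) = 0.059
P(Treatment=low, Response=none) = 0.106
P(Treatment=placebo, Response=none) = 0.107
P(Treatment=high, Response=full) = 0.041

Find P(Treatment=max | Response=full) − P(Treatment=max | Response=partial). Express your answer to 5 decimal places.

P(Response=full) = 0.016 + 0.040 + 0.058 + 0.041 + 0.096 = 0.251; P(Treatment=max | Response=full) = 0.096/0.251 = 0.382470.
P(Response=partial) = 0.013 + 0.069 + 0.059 + 0.088 + 0.128 = 0.357; P(Treatment=max | Response=partial) = 0.128/0.357 = 0.358543.
Difference = 0.02393.

0.02393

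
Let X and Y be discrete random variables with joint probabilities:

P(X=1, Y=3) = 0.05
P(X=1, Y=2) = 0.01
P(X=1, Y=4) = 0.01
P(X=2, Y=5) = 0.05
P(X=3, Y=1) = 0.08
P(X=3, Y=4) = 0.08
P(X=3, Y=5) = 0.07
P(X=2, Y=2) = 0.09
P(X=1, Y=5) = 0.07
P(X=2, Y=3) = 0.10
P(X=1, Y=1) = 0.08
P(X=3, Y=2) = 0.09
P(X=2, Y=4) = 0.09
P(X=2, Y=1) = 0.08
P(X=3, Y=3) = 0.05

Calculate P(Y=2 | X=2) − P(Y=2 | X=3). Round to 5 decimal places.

P(X=2) = 0.08 + 0.09 + 0.10 + 0.09 + 0.05 = 0.41; P(Y=2 | X=2) = 0.09/0.41 = 0.219512.
P(X=3) = 0.08 + 0.09 + 0.05 + 0.08 + 0.07 = 0.37; P(Y=2 | X=3) = 0.09/0.37 = 0.243243.
Difference = -0.02373.

-0.02373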